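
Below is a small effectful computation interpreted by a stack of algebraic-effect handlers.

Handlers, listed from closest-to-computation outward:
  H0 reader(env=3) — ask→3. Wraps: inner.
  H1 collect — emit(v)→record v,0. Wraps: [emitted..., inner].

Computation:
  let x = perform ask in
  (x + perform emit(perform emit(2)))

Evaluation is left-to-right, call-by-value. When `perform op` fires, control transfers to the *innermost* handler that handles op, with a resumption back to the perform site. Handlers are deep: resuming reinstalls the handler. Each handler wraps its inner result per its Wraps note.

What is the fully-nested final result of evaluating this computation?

Answer: [2, 0, 3]

Working:
ask @ H0 ⇒ 3
emit(2) @ H1 ⇒ out+=2
emit(0) @ H1 ⇒ out+=0
H0 returns 3
H1 returns [2, 0, 3]
= [2, 0, 3]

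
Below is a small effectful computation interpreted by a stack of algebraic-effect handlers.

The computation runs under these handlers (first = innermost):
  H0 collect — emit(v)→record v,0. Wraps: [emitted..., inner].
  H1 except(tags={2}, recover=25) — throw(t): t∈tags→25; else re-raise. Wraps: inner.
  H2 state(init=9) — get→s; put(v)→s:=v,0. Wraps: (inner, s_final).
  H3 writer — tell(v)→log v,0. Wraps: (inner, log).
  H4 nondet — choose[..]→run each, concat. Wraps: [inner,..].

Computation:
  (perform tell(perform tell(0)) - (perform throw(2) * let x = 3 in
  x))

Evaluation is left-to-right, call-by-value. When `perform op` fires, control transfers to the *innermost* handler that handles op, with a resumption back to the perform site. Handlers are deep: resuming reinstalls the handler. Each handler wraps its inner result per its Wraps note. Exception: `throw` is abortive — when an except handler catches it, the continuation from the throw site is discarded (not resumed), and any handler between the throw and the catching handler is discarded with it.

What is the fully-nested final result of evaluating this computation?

Answer: [((25, 9), (0, 0))]

Evaluation trace:
tell(0) @ H3 ⇒ log+=0
tell(0) @ H3 ⇒ log+=0
throw(2) @ H1 caught ⇒ 25
H2 returns (25, 9)
H3 returns ((25, 9), (0, 0))
H4 returns [((25, 9), (0, 0))]
= [((25, 9), (0, 0))]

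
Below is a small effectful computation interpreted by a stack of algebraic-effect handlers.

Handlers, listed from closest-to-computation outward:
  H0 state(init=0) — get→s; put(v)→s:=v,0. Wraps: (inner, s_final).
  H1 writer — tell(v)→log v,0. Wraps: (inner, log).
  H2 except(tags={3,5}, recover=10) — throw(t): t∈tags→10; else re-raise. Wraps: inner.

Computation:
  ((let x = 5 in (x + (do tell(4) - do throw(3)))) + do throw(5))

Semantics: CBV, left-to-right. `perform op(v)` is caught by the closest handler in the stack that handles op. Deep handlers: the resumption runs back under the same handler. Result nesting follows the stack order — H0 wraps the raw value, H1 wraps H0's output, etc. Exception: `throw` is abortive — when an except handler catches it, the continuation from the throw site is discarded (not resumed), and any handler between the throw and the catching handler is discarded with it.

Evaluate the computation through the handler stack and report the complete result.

Evaluation trace:
tell(4) @ H1 ⇒ log+=4
throw(3) @ H2 caught ⇒ 10
= 10

Answer: 10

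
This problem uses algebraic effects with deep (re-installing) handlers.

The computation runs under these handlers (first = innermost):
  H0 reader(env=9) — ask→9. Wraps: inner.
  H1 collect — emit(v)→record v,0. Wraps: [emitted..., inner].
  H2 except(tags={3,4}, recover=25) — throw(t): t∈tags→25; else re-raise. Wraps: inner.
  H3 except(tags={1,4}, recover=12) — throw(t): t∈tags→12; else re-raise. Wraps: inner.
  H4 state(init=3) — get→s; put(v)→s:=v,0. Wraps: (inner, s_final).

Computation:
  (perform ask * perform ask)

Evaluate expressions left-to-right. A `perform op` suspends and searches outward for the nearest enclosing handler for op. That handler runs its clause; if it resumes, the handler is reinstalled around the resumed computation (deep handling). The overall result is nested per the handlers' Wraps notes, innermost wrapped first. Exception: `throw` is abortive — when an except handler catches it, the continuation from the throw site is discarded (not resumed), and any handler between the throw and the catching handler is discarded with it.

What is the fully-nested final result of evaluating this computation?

Answer: ([81], 3)

Working:
ask @ H0 ⇒ 9
ask @ H0 ⇒ 9
H0 returns 81
H1 returns [81]
H2 returns [81]
H3 returns [81]
H4 returns ([81], 3)
= ([81], 3)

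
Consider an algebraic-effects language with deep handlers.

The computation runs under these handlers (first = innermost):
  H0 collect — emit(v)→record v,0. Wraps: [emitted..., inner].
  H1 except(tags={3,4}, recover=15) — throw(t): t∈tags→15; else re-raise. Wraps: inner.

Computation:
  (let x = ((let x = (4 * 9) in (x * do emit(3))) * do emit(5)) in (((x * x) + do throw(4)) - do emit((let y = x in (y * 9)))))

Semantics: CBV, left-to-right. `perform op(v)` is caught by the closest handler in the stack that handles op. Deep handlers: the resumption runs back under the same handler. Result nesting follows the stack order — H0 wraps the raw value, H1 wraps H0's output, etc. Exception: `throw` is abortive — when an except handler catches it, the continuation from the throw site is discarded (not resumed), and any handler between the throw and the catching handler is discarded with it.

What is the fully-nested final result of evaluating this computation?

Step-by-step:
emit(3) @ H0 ⇒ out+=3
emit(5) @ H0 ⇒ out+=5
throw(4) @ H1 caught ⇒ 15
= 15

Answer: 15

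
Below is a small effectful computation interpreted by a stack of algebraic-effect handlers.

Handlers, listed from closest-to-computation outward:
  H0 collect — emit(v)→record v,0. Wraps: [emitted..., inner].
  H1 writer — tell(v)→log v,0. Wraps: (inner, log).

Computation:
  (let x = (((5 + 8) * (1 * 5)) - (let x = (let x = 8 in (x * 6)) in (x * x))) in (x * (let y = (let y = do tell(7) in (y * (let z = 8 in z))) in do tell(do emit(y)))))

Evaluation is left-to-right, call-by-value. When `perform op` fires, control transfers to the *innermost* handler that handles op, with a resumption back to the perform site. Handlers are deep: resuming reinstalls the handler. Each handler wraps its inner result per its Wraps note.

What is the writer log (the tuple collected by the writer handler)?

Step-by-step:
tell(7) @ H1 ⇒ log+=7
emit(0) @ H0 ⇒ out+=0
tell(0) @ H1 ⇒ log+=0
H0 returns [0, 0]
H1 returns ([0, 0], (7, 0))
= ([0, 0], (7, 0))

Answer: (7, 0)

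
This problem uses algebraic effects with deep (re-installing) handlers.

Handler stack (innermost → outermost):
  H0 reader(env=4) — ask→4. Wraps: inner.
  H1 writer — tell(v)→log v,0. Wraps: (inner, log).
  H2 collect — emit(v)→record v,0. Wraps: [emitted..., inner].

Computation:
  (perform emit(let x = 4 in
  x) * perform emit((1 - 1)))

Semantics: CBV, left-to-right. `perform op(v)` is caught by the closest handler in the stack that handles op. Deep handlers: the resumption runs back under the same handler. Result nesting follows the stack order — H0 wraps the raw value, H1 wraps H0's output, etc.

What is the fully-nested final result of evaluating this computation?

Answer: [4, 0, (0, ())]

Evaluation trace:
emit(4) @ H2 ⇒ out+=4
emit(0) @ H2 ⇒ out+=0
H0 returns 0
H1 returns (0, ())
H2 returns [4, 0, (0, ())]
= [4, 0, (0, ())]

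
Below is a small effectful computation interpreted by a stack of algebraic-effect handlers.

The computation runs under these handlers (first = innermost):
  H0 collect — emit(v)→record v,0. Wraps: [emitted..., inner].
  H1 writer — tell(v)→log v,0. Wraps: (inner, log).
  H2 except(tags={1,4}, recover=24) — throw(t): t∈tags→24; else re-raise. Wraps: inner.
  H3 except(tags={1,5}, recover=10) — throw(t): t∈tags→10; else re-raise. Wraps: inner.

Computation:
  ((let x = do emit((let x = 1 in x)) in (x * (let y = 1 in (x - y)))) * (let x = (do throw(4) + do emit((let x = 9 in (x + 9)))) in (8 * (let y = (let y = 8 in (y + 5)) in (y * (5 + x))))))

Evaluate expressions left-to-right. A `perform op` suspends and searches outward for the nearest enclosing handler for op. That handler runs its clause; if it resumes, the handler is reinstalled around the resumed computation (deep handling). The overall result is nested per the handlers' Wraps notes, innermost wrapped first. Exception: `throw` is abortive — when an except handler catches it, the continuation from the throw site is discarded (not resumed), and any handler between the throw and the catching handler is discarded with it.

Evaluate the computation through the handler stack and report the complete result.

Answer: 24

Evaluation trace:
emit(1) @ H0 ⇒ out+=1
throw(4) @ H2 caught ⇒ 24
H3 returns 24
= 24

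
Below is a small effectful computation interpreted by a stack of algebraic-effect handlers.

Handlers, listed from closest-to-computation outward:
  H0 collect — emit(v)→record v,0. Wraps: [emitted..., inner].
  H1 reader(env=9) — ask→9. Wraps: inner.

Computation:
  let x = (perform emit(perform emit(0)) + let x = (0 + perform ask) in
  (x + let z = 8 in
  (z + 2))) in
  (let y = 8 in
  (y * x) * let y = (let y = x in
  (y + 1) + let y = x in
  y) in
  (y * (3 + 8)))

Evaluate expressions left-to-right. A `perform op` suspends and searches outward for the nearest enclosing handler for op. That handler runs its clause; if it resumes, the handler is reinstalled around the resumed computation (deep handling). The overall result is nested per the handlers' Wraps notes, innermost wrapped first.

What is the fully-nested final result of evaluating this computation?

Answer: [0, 0, 65208]

Evaluation trace:
emit(0) @ H0 ⇒ out+=0
emit(0) @ H0 ⇒ out+=0
ask @ H1 ⇒ 9
H0 returns [0, 0, 65208]
H1 returns [0, 0, 65208]
= [0, 0, 65208]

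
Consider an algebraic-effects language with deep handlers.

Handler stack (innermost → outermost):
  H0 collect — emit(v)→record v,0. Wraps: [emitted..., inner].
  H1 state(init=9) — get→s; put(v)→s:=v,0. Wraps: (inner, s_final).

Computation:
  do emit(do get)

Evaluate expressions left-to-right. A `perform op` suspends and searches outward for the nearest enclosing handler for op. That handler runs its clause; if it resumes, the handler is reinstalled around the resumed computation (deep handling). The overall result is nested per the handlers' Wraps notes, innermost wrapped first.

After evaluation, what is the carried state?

Answer: 9

Step-by-step:
get @ H1 ⇒ 9
emit(9) @ H0 ⇒ out+=9
H0 returns [9, 0]
H1 returns ([9, 0], 9)
= ([9, 0], 9)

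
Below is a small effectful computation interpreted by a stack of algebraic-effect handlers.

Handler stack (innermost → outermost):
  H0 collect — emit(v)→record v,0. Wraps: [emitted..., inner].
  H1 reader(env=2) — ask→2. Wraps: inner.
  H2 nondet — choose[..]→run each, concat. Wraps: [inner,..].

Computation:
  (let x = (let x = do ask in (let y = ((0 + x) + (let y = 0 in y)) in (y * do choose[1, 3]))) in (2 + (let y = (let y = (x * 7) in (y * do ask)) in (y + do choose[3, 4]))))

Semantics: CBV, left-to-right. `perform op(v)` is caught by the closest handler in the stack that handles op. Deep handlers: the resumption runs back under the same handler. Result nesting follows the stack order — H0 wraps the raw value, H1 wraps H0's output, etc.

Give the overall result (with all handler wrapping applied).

Working:
ask @ H1 ⇒ 2
choose[1, 3] @ H2
  branch[0] choose=1:
    ask @ H1 ⇒ 2
    choose[3, 4] @ H2
      branch[0] choose=3:
        H0 returns [33]
        H1 returns [33]
        H2 returns [[33]]
      branch[1] choose=4:
        H0 returns [34]
        H1 returns [34]
        H2 returns [[34]]
  branch[1] choose=3:
    ask @ H1 ⇒ 2
    choose[3, 4] @ H2
      branch[0] choose=3:
        H0 returns [89]
        H1 returns [89]
        H2 returns [[89]]
      branch[1] choose=4:
        H0 returns [90]
        H1 returns [90]
        H2 returns [[90]]
= [[33], [34], [89], [90]]

Answer: [[33], [34], [89], [90]]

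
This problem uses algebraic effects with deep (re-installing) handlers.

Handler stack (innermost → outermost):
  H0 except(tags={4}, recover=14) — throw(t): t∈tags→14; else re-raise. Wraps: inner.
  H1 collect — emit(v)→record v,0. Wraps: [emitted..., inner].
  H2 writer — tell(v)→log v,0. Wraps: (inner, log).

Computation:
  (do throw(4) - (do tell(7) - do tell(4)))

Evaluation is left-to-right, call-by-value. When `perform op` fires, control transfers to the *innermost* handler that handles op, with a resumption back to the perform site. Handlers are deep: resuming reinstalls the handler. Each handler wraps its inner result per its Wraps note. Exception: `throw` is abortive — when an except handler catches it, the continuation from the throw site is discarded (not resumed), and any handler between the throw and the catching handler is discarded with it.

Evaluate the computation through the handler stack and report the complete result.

Evaluation trace:
throw(4) @ H0 caught ⇒ 14
H1 returns [14]
H2 returns ([14], ())
= ([14], ())

Answer: ([14], ())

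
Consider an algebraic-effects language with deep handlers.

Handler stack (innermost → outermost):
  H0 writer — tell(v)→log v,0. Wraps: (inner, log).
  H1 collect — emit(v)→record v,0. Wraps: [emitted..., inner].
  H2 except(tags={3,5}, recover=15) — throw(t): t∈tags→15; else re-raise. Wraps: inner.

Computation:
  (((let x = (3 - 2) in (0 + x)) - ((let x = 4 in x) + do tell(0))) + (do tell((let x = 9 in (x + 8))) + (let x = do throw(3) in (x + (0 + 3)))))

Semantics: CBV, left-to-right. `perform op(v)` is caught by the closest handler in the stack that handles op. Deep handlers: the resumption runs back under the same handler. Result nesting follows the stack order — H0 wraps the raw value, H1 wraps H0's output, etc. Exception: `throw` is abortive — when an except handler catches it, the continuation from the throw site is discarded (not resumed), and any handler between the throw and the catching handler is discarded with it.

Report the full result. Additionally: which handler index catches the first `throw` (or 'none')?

Answer: 15 ; first throw caught by: H2

Step-by-step:
tell(0) @ H0 ⇒ log+=0
tell(17) @ H0 ⇒ log+=17
throw(3) @ H2 caught ⇒ 15
= 15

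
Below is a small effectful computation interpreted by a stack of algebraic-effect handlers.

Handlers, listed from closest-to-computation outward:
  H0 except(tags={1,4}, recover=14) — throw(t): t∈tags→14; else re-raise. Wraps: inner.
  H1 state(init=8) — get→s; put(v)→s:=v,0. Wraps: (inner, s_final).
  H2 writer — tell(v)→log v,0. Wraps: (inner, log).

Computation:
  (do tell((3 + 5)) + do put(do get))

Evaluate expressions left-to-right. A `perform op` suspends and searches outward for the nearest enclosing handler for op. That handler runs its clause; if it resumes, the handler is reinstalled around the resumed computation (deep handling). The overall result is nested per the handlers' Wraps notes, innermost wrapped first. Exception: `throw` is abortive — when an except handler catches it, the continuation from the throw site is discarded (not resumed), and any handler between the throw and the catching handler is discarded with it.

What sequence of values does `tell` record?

Answer: (8)

Evaluation trace:
tell(8) @ H2 ⇒ log+=8
get @ H1 ⇒ 8
put(8) @ H1 ⇒ s:=8
H0 returns 0
H1 returns (0, 8)
H2 returns ((0, 8), (8))
= ((0, 8), (8))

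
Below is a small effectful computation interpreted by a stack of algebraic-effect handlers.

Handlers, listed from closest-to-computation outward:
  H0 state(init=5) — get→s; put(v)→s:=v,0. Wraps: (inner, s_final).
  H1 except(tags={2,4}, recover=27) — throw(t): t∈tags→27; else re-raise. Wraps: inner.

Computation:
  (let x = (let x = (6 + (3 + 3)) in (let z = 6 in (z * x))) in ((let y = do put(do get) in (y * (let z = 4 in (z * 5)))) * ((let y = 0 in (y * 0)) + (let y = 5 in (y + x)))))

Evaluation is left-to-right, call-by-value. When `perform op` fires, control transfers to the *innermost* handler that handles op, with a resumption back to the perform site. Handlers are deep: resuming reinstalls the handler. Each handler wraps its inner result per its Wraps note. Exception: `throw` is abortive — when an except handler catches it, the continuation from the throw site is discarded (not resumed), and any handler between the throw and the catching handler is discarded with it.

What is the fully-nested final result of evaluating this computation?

Answer: (0, 5)

Working:
get @ H0 ⇒ 5
put(5) @ H0 ⇒ s:=5
H0 returns (0, 5)
H1 returns (0, 5)
= (0, 5)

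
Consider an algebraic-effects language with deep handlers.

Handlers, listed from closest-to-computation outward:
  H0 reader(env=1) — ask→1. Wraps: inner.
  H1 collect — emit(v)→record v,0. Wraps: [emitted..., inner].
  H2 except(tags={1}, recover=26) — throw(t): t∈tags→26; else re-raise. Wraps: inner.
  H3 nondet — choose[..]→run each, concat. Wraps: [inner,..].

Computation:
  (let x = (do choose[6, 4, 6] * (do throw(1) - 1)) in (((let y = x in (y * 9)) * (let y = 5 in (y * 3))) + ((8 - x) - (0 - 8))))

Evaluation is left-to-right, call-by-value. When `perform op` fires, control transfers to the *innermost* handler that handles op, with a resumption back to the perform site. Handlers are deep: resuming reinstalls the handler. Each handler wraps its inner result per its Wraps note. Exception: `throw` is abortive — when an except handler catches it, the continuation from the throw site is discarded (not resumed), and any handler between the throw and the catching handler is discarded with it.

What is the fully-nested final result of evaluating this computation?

Evaluation trace:
choose[6, 4, 6] @ H3
  branch[0] choose=6:
    throw(1) @ H2 caught ⇒ 26
    H3 returns [26]
  branch[1] choose=4:
    throw(1) @ H2 caught ⇒ 26
    H3 returns [26]
  branch[2] choose=6:
    throw(1) @ H2 caught ⇒ 26
    H3 returns [26]
= [26, 26, 26]

Answer: [26, 26, 26]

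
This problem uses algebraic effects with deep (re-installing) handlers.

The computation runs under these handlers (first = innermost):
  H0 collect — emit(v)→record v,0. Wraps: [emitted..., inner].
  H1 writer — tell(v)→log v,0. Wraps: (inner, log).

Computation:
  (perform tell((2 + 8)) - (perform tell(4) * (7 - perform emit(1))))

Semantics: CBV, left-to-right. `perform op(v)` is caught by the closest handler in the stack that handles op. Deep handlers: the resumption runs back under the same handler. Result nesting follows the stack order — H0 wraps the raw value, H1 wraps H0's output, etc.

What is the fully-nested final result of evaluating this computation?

Answer: ([1, 0], (10, 4))

Step-by-step:
tell(10) @ H1 ⇒ log+=10
tell(4) @ H1 ⇒ log+=4
emit(1) @ H0 ⇒ out+=1
H0 returns [1, 0]
H1 returns ([1, 0], (10, 4))
= ([1, 0], (10, 4))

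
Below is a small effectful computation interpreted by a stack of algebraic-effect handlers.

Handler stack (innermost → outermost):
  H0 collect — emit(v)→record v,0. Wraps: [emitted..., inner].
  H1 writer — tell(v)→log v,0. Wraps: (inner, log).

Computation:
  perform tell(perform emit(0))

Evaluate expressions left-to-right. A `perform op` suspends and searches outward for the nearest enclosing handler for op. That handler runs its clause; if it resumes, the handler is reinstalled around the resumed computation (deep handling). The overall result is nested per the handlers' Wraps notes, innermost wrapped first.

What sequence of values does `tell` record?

Answer: (0)

Step-by-step:
emit(0) @ H0 ⇒ out+=0
tell(0) @ H1 ⇒ log+=0
H0 returns [0, 0]
H1 returns ([0, 0], (0))
= ([0, 0], (0))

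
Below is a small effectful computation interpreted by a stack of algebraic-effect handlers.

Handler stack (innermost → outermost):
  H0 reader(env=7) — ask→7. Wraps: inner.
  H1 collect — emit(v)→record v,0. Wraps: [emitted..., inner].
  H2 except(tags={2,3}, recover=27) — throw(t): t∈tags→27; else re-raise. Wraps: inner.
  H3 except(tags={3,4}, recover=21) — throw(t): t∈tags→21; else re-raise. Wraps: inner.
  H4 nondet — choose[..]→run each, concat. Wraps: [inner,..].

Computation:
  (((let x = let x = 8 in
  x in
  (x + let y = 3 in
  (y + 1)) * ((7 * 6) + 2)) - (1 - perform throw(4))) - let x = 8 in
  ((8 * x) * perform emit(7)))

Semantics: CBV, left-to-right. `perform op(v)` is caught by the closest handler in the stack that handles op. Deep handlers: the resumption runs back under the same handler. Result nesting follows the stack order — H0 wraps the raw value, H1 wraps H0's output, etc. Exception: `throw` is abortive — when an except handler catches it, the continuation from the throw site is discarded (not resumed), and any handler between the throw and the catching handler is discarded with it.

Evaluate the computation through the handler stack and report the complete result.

Answer: [21]

Evaluation trace:
throw(4) @ H2 re-raised
throw(4) @ H3 caught ⇒ 21
H4 returns [21]
= [21]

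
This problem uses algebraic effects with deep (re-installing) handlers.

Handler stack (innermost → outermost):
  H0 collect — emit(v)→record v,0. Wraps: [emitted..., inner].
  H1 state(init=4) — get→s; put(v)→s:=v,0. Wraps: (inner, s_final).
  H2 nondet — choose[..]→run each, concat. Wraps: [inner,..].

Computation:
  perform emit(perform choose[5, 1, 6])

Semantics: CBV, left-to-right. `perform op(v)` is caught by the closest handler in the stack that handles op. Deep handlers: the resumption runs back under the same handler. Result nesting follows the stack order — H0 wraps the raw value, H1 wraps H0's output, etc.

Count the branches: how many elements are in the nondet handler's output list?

Step-by-step:
choose[5, 1, 6] @ H2
  branch[0] choose=5:
    emit(5) @ H0 ⇒ out+=5
    H0 returns [5, 0]
    H1 returns ([5, 0], 4)
    H2 returns [([5, 0], 4)]
  branch[1] choose=1:
    emit(1) @ H0 ⇒ out+=1
    H0 returns [1, 0]
    H1 returns ([1, 0], 4)
    H2 returns [([1, 0], 4)]
  branch[2] choose=6:
    emit(6) @ H0 ⇒ out+=6
    H0 returns [6, 0]
    H1 returns ([6, 0], 4)
    H2 returns [([6, 0], 4)]
= [([5, 0], 4), ([1, 0], 4), ([6, 0], 4)]

Answer: 3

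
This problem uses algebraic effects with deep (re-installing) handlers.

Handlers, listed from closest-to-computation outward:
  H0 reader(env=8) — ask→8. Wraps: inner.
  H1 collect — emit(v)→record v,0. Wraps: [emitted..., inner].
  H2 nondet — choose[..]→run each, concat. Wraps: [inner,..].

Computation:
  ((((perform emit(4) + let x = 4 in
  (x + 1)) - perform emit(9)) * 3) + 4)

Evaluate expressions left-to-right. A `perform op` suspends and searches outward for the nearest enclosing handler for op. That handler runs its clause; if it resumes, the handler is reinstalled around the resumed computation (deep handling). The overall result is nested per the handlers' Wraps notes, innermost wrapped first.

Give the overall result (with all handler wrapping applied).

Evaluation trace:
emit(4) @ H1 ⇒ out+=4
emit(9) @ H1 ⇒ out+=9
H0 returns 19
H1 returns [4, 9, 19]
H2 returns [[4, 9, 19]]
= [[4, 9, 19]]

Answer: [[4, 9, 19]]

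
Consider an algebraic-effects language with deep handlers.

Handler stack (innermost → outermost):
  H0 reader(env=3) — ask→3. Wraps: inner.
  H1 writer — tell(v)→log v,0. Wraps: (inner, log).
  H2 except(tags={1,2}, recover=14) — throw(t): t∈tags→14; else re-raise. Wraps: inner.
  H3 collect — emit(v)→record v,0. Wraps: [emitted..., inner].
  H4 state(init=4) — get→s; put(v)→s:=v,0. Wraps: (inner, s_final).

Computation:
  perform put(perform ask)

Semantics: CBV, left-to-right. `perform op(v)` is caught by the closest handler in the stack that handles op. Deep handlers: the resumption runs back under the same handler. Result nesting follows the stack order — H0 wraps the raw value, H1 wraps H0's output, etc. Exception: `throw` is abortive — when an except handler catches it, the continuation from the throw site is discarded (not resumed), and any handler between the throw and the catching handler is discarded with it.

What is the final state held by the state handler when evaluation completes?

Answer: 3

Evaluation trace:
ask @ H0 ⇒ 3
put(3) @ H4 ⇒ s:=3
H0 returns 0
H1 returns (0, ())
H2 returns (0, ())
H3 returns [(0, ())]
H4 returns ([(0, ())], 3)
= ([(0, ())], 3)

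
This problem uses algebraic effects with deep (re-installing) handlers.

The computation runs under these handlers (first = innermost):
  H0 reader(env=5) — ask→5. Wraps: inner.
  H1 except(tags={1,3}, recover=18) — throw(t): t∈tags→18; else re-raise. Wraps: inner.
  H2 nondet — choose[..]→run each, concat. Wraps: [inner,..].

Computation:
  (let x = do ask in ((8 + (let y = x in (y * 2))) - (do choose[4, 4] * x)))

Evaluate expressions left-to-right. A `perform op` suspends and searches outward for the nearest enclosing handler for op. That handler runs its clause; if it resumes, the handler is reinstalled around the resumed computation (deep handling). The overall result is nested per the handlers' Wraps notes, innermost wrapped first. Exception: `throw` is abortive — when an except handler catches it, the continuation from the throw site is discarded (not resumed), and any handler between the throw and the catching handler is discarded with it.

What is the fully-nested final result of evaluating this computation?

Working:
ask @ H0 ⇒ 5
choose[4, 4] @ H2
  branch[0] choose=4:
    H0 returns -2
    H1 returns -2
    H2 returns [-2]
  branch[1] choose=4:
    H0 returns -2
    H1 returns -2
    H2 returns [-2]
= [-2, -2]

Answer: [-2, -2]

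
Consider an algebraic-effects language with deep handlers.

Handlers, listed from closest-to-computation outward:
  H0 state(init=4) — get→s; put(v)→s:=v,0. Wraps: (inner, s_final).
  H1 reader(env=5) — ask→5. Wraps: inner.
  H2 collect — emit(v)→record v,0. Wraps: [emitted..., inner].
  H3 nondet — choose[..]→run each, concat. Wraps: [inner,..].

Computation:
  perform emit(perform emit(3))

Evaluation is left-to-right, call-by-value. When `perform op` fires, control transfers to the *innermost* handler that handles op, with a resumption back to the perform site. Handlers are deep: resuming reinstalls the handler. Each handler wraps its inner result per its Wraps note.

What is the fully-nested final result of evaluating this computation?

Working:
emit(3) @ H2 ⇒ out+=3
emit(0) @ H2 ⇒ out+=0
H0 returns (0, 4)
H1 returns (0, 4)
H2 returns [3, 0, (0, 4)]
H3 returns [[3, 0, (0, 4)]]
= [[3, 0, (0, 4)]]

Answer: [[3, 0, (0, 4)]]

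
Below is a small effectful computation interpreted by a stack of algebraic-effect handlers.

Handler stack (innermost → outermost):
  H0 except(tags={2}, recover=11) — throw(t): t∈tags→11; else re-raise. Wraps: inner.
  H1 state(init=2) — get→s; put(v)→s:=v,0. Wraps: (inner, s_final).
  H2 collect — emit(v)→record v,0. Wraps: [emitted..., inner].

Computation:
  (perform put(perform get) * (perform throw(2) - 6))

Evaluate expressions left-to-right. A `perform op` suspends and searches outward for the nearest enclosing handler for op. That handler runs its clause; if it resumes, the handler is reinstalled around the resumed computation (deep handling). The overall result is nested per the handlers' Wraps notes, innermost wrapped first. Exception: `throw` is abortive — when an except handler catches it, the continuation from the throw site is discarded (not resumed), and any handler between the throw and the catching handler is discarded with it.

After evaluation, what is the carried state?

Answer: 2

Evaluation trace:
get @ H1 ⇒ 2
put(2) @ H1 ⇒ s:=2
throw(2) @ H0 caught ⇒ 11
H1 returns (11, 2)
H2 returns [(11, 2)]
= [(11, 2)]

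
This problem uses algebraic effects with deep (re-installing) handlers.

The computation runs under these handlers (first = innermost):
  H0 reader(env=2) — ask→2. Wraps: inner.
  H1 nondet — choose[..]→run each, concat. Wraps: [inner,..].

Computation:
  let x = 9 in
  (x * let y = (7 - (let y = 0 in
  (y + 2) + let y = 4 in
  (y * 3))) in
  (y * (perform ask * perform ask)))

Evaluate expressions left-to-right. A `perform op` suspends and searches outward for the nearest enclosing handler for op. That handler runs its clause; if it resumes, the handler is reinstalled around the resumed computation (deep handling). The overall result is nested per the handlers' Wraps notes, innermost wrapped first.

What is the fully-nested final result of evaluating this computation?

Working:
ask @ H0 ⇒ 2
ask @ H0 ⇒ 2
H0 returns -252
H1 returns [-252]
= [-252]

Answer: [-252]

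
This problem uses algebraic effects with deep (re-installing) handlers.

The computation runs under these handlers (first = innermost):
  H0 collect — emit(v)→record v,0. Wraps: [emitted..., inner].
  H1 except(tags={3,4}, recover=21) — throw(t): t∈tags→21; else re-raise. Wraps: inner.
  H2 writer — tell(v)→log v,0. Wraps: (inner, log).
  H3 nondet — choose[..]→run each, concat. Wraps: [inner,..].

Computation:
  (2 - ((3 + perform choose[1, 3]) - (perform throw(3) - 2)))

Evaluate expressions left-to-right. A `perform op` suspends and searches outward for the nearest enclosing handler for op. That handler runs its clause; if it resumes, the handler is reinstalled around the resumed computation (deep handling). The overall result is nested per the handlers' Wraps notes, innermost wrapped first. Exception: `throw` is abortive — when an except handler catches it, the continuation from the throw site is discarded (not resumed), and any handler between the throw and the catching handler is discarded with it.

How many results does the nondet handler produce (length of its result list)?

Answer: 2

Evaluation trace:
choose[1, 3] @ H3
  branch[0] choose=1:
    throw(3) @ H1 caught ⇒ 21
    H2 returns (21, ())
    H3 returns [(21, ())]
  branch[1] choose=3:
    throw(3) @ H1 caught ⇒ 21
    H2 returns (21, ())
    H3 returns [(21, ())]
= [(21, ()), (21, ())]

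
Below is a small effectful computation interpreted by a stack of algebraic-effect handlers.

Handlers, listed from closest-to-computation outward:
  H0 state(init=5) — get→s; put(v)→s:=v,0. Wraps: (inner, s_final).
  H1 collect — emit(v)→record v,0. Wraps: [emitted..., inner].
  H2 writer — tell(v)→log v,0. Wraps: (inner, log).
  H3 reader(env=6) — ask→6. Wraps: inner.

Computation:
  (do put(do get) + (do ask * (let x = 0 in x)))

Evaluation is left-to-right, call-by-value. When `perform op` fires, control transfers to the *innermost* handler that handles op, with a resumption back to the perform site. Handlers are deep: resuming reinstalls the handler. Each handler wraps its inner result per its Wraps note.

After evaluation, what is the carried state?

Answer: 5

Step-by-step:
get @ H0 ⇒ 5
put(5) @ H0 ⇒ s:=5
ask @ H3 ⇒ 6
H0 returns (0, 5)
H1 returns [(0, 5)]
H2 returns ([(0, 5)], ())
H3 returns ([(0, 5)], ())
= ([(0, 5)], ())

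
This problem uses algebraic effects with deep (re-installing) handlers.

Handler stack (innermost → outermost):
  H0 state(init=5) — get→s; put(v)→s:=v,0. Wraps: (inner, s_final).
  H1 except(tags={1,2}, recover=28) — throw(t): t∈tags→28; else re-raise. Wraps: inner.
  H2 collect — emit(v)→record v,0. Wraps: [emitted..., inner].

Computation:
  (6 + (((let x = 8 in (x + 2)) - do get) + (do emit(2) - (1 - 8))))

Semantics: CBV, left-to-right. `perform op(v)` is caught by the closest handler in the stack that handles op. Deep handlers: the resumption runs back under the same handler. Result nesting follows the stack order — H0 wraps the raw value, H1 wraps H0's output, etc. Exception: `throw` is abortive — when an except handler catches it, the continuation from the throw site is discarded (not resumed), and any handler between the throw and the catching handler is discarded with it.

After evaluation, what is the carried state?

Evaluation trace:
get @ H0 ⇒ 5
emit(2) @ H2 ⇒ out+=2
H0 returns (18, 5)
H1 returns (18, 5)
H2 returns [2, (18, 5)]
= [2, (18, 5)]

Answer: 5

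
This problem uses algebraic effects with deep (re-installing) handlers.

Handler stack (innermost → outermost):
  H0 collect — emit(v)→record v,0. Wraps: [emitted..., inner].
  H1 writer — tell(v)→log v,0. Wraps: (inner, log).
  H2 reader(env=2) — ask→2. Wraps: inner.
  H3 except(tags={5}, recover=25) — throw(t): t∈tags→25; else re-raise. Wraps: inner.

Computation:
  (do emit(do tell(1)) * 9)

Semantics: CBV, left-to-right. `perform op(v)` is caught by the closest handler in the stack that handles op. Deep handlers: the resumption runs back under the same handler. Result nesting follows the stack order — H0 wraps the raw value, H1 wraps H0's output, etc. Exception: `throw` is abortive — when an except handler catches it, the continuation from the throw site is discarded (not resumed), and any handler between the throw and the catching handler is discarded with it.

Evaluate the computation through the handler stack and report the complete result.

Working:
tell(1) @ H1 ⇒ log+=1
emit(0) @ H0 ⇒ out+=0
H0 returns [0, 0]
H1 returns ([0, 0], (1))
H2 returns ([0, 0], (1))
H3 returns ([0, 0], (1))
= ([0, 0], (1))

Answer: ([0, 0], (1))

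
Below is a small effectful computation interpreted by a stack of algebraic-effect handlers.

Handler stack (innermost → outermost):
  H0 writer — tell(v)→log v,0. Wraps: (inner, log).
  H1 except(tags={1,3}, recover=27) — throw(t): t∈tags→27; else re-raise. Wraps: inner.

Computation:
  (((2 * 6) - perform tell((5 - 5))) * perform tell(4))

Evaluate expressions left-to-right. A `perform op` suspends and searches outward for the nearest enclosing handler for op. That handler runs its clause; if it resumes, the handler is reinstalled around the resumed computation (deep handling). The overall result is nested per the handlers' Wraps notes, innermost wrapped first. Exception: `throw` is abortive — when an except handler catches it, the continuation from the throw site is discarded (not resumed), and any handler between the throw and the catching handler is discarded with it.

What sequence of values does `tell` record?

Step-by-step:
tell(0) @ H0 ⇒ log+=0
tell(4) @ H0 ⇒ log+=4
H0 returns (0, (0, 4))
H1 returns (0, (0, 4))
= (0, (0, 4))

Answer: (0, 4)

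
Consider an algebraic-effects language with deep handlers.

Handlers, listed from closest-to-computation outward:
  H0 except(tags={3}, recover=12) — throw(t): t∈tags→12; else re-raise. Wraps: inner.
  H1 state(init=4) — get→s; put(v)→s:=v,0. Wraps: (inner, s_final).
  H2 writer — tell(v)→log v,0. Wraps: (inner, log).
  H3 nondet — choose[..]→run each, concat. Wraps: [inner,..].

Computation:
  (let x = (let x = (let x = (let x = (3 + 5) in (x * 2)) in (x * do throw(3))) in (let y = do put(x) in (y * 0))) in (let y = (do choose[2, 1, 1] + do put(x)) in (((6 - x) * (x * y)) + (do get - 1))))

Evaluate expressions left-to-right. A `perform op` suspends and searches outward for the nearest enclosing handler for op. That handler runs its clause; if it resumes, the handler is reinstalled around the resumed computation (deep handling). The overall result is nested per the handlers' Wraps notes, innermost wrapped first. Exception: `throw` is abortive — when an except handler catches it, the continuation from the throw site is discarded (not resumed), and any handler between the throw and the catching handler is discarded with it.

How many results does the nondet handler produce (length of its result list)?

Working:
throw(3) @ H0 caught ⇒ 12
H1 returns (12, 4)
H2 returns ((12, 4), ())
H3 returns [((12, 4), ())]
= [((12, 4), ())]

Answer: 1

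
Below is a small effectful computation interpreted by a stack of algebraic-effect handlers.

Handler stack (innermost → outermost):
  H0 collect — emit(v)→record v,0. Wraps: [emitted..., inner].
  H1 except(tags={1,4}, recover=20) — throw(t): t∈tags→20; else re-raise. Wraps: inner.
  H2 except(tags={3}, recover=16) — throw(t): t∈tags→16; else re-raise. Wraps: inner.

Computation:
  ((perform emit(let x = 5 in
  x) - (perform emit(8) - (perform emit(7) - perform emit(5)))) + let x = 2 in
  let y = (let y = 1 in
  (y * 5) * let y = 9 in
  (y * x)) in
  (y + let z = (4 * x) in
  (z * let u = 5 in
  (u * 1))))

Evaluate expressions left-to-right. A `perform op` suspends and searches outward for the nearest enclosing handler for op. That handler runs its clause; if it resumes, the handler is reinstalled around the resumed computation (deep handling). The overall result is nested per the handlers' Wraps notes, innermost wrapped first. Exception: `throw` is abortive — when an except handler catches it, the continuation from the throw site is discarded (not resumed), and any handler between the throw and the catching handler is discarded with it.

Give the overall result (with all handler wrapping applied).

Step-by-step:
emit(5) @ H0 ⇒ out+=5
emit(8) @ H0 ⇒ out+=8
emit(7) @ H0 ⇒ out+=7
emit(5) @ H0 ⇒ out+=5
H0 returns [5, 8, 7, 5, 130]
H1 returns [5, 8, 7, 5, 130]
H2 returns [5, 8, 7, 5, 130]
= [5, 8, 7, 5, 130]

Answer: [5, 8, 7, 5, 130]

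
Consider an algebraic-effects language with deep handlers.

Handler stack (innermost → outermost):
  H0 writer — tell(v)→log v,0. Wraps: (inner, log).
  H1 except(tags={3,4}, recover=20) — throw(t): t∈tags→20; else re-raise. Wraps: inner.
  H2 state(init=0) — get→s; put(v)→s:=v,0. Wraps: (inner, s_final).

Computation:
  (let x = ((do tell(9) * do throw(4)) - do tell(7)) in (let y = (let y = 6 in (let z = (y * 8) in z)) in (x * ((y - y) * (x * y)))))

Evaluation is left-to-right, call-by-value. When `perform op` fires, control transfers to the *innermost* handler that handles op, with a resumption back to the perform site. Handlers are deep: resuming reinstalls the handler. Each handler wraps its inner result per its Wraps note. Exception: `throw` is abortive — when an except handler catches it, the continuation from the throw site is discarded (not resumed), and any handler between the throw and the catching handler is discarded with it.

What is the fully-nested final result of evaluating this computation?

Working:
tell(9) @ H0 ⇒ log+=9
throw(4) @ H1 caught ⇒ 20
H2 returns (20, 0)
= (20, 0)

Answer: (20, 0)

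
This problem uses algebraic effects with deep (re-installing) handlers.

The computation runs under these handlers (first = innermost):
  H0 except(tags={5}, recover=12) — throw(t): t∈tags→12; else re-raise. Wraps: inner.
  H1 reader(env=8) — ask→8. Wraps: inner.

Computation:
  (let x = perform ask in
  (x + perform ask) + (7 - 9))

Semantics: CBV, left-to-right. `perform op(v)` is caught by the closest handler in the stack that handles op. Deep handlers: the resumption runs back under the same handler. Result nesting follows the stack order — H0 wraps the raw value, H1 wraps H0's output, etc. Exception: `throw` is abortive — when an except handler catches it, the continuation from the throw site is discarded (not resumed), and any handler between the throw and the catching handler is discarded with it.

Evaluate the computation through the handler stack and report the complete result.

Step-by-step:
ask @ H1 ⇒ 8
ask @ H1 ⇒ 8
H0 returns 14
H1 returns 14
= 14

Answer: 14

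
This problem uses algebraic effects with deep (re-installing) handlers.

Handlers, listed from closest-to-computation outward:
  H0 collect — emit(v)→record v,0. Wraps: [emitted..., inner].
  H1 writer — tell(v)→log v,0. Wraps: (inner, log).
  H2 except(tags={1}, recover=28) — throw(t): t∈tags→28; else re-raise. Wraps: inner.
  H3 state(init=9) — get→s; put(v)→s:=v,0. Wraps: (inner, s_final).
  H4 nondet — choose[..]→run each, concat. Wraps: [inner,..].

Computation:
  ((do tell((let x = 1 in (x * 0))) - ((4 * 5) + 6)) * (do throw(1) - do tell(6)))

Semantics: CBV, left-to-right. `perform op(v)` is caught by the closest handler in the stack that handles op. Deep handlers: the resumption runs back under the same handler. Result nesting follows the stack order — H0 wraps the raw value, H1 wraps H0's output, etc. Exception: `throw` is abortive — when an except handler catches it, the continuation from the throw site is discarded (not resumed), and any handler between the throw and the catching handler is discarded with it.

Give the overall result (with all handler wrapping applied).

Answer: [(28, 9)]

Step-by-step:
tell(0) @ H1 ⇒ log+=0
throw(1) @ H2 caught ⇒ 28
H3 returns (28, 9)
H4 returns [(28, 9)]
= [(28, 9)]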